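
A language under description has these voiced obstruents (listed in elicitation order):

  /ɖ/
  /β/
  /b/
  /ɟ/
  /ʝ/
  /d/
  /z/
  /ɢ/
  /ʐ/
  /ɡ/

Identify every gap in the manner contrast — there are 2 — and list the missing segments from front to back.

/ɣ/, /ʁ/

place of articulation  stop      fricative
bilabial          b         β       
alveolar          d         z       
retroflex         ɖ         ʐ       
palatal           ɟ         ʝ       
velar             ɡ         —       
uvular            ɢ         —       
Gaps, from front to back: velar lacks fricative (/ɣ/); uvular lacks fricative (/ʁ/).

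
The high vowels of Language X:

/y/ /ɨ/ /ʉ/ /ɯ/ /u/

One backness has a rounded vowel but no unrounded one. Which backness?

front: unrounded —, rounded /y/.
central: unrounded /ɨ/, rounded /ʉ/.
back: unrounded /ɯ/, rounded /u/.
Every backness has an unrounded member except front, where /i/ would be expected.

front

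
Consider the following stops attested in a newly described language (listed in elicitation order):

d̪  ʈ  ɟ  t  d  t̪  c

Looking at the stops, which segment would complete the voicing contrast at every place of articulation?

/ɖ/

dental: voiceless /t̪/, voiced /d̪/.
alveolar: voiceless /t/, voiced /d/.
retroflex: voiceless /ʈ/, voiced —.
palatal: voiceless /c/, voiced /ɟ/.
The retroflex row has no voiced member, so the gap is the voiced retroflex stop /ɖ/.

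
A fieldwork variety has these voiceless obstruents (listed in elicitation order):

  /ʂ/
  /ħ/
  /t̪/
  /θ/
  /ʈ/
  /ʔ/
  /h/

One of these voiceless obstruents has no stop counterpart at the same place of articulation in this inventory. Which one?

Dental: /t̪/ ~ /θ/
Retroflex: /ʈ/ ~ /ʂ/
Glottal: /ʔ/ ~ /h/
Pharyngeal: only /ħ/ (fricative); no stop partner.
So /ħ/ is the unpaired segment.

/ħ/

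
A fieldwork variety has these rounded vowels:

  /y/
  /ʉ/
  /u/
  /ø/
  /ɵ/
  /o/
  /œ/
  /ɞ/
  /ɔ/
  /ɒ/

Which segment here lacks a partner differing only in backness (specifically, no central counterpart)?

High: /y/ ~ /ʉ/ ~ /u/
High-mid: /ø/ ~ /ɵ/ ~ /o/
Low-mid: /œ/ ~ /ɞ/ ~ /ɔ/
Low: only /ɒ/ (back); no central partner.
So /ɒ/ is the unpaired segment.

/ɒ/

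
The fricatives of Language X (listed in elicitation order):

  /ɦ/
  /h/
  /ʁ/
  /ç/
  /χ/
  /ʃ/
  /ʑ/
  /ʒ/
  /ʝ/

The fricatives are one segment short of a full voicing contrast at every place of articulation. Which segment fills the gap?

/ɕ/

place of articulation  voiceless  voiced  
postalveolar      ʃ         ʒ       
alveolo-palatal   —         ʑ       
palatal           ç         ʝ       
uvular            χ         ʁ       
glottal           h         ɦ       
The alveolo-palatal row has no voiceless member, so the gap is the voiceless alveolo-palatal fricative /ɕ/.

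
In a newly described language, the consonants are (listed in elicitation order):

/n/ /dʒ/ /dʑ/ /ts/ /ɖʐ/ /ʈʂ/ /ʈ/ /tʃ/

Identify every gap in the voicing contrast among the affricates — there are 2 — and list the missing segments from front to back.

Voiceless: /ts/ (alveolar), /tʃ/ (postalveolar), /ʈʂ/ (retroflex).
Voiced: /dʒ/ (postalveolar), /ɖʐ/ (retroflex), /dʑ/ (alveolo-palatal).
Gaps, from front to back: alveolar lacks voiced (/dz/); alveolo-palatal lacks voiceless (/tɕ/).

/dz/, /tɕ/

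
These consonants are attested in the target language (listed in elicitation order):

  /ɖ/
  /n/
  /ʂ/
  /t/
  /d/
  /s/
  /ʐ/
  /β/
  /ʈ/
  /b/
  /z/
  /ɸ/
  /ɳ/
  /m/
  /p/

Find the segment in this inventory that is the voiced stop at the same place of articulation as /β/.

/b/

/β/ is a voiced bilabial fricative.
The voiced stop at the same place is a voiced bilabial stop — in this inventory, /b/.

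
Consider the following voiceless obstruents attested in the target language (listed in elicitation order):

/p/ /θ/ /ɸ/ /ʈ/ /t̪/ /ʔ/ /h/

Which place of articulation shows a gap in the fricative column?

retroflex

place of articulation  stop      fricative
bilabial          p         ɸ       
dental            t̪        θ       
retroflex         ʈ         —       
glottal           ʔ         h       
Every place of articulation has a fricative member except retroflex, where /ʂ/ would be expected.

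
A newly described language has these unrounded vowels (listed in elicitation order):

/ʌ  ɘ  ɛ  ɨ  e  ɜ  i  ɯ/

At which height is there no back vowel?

high-mid

height            front     central   back    
high              i         ɨ         ɯ       
high-mid          e         ɘ         —       
low-mid           ɛ         ɜ         ʌ       
Every height has a back member except high-mid, where /ɤ/ would be expected.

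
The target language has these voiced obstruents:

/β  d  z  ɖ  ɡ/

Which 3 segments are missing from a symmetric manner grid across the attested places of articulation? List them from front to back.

/b/, /ʐ/, /ɣ/

Stop: /d/ (alveolar), /ɖ/ (retroflex), /ɡ/ (velar).
Fricative: /β/ (bilabial), /z/ (alveolar).
Gaps, from front to back: bilabial lacks stop (/b/); retroflex lacks fricative (/ʐ/); velar lacks fricative (/ɣ/).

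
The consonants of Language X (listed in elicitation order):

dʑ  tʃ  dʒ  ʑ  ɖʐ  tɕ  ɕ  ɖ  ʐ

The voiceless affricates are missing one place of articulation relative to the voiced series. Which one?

retroflex

postalveolar: voiceless /tʃ/, voiced /dʒ/.
retroflex: voiceless —, voiced /ɖʐ/.
alveolo-palatal: voiceless /tɕ/, voiced /dʑ/.
Every place of articulation has a voiceless member except retroflex, where /ʈʂ/ would be expected.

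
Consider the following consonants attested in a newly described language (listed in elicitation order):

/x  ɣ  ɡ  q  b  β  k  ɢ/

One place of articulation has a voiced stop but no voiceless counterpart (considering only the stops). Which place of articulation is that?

bilabial

place of articulation  voiceless  voiced  
bilabial          —         b       
velar             k         ɡ       
uvular            q         ɢ       
Every place of articulation has a voiceless member except bilabial, where /p/ would be expected.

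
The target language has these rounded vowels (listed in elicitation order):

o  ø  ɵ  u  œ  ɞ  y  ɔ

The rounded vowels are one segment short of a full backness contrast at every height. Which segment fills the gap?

Front: /y/ (high), /ø/ (high-mid), /œ/ (low-mid).
Central: /ɵ/ (high-mid), /ɞ/ (low-mid).
Back: /u/ (high), /o/ (high-mid), /ɔ/ (low-mid).
The high row has no central member, so the gap is the high central rounded vowel /ʉ/.

/ʉ/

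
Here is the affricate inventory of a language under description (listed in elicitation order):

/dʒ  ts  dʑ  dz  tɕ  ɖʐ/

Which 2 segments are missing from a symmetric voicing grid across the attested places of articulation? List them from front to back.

/tʃ/, /ʈʂ/

alveolar: voiceless /ts/, voiced /dz/.
postalveolar: voiceless —, voiced /dʒ/.
retroflex: voiceless —, voiced /ɖʐ/.
alveolo-palatal: voiceless /tɕ/, voiced /dʑ/.
Gaps, from front to back: postalveolar lacks voiceless (/tʃ/); retroflex lacks voiceless (/ʈʂ/).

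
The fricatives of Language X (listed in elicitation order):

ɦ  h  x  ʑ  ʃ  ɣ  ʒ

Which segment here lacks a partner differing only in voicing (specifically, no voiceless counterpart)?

Postalveolar: /ʃ/ ~ /ʒ/
Velar: /x/ ~ /ɣ/
Glottal: /h/ ~ /ɦ/
Alveolo-palatal: only /ʑ/ (voiced); no voiceless partner.
So /ʑ/ is the unpaired segment.

/ʑ/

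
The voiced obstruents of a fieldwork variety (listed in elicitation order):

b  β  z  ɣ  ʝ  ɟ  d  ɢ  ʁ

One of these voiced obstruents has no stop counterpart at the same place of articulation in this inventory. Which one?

/ɣ/

Bilabial: /b/ ~ /β/
Alveolar: /d/ ~ /z/
Palatal: /ɟ/ ~ /ʝ/
Uvular: /ɢ/ ~ /ʁ/
Velar: only /ɣ/ (fricative); no stop partner.
So /ɣ/ is the unpaired segment.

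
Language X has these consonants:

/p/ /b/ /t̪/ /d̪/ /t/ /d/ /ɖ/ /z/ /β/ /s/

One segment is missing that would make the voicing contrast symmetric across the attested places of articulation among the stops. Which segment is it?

/ʈ/

bilabial: voiceless /p/, voiced /b/.
dental: voiceless /t̪/, voiced /d̪/.
alveolar: voiceless /t/, voiced /d/.
retroflex: voiceless —, voiced /ɖ/.
The retroflex row has no voiceless member, so the gap is the voiceless retroflex stop /ʈ/.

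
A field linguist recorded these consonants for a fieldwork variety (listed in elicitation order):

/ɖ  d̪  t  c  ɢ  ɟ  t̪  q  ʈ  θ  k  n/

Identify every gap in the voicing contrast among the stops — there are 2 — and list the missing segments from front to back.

place of articulation  voiceless  voiced  
dental            t̪        d̪      
alveolar          t         —       
retroflex         ʈ         ɖ       
palatal           c         ɟ       
velar             k         —       
uvular            q         ɢ       
Gaps, from front to back: alveolar lacks voiced (/d/); velar lacks voiced (/ɡ/).

/d/, /ɡ/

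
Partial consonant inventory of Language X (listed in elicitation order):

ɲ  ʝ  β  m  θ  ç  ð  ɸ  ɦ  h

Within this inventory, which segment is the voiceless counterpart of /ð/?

/θ/

/ð/ is a voiced dental fricative.
The voiceless counterpart is a voiceless dental fricative — in this inventory, /θ/.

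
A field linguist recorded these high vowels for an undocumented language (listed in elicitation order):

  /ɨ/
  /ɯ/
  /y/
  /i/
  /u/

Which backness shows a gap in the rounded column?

Unrounded: /i/ (front), /ɨ/ (central), /ɯ/ (back).
Rounded: /y/ (front), /u/ (back).
Every backness has a rounded member except central, where /ʉ/ would be expected.

central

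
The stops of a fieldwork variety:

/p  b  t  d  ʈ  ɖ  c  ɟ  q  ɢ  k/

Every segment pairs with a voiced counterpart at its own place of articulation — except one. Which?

/k/

Bilabial: /p/ ~ /b/
Alveolar: /t/ ~ /d/
Retroflex: /ʈ/ ~ /ɖ/
Palatal: /c/ ~ /ɟ/
Uvular: /q/ ~ /ɢ/
Velar: only /k/ (voiceless); no voiced partner.
So /k/ is the unpaired segment.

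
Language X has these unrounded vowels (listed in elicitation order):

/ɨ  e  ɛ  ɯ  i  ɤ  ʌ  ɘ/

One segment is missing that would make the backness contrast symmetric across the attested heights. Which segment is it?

Front: /i/ (high), /e/ (high-mid), /ɛ/ (low-mid).
Central: /ɨ/ (high), /ɘ/ (high-mid).
Back: /ɯ/ (high), /ɤ/ (high-mid), /ʌ/ (low-mid).
The low-mid row has no central member, so the gap is the low-mid central unrounded vowel /ɜ/.

/ɜ/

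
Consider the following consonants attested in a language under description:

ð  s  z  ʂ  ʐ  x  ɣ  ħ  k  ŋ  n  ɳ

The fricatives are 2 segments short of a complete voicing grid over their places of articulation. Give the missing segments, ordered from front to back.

place of articulation  voiceless  voiced  
dental            —         ð       
alveolar          s         z       
retroflex         ʂ         ʐ       
velar             x         ɣ       
pharyngeal        ħ         —       
Gaps, from front to back: dental lacks voiceless (/θ/); pharyngeal lacks voiced (/ʕ/).

/θ/, /ʕ/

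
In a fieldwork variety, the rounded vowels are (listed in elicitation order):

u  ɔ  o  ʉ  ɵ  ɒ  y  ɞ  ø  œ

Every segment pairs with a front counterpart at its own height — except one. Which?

/ɒ/

High: /y/ ~ /ʉ/ ~ /u/
High-mid: /ø/ ~ /ɵ/ ~ /o/
Low-mid: /œ/ ~ /ɞ/ ~ /ɔ/
Low: only /ɒ/ (back); no front partner.
So /ɒ/ is the unpaired segment.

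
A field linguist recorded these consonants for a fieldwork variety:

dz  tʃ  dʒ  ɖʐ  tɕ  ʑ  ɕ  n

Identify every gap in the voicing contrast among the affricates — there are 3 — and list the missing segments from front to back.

place of articulation  voiceless  voiced  
alveolar          —         dz      
postalveolar      tʃ        dʒ      
retroflex         —         ɖʐ      
alveolo-palatal   tɕ        —       
Gaps, from front to back: alveolar lacks voiceless (/ts/); retroflex lacks voiceless (/ʈʂ/); alveolo-palatal lacks voiced (/dʑ/).

/ts/, /ʈʂ/, /dʑ/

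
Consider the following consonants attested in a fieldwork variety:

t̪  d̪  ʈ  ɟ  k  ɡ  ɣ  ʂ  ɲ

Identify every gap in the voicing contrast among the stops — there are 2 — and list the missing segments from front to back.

Voiceless: /t̪/ (dental), /ʈ/ (retroflex), /k/ (velar).
Voiced: /d̪/ (dental), /ɟ/ (palatal), /ɡ/ (velar).
Gaps, from front to back: retroflex lacks voiced (/ɖ/); palatal lacks voiceless (/c/).

/ɖ/, /c/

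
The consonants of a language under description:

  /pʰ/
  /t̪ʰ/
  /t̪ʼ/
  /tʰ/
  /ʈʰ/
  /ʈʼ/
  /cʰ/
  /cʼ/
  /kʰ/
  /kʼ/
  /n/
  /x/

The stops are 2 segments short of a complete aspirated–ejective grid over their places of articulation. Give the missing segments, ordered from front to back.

Aspirated: /pʰ/ (bilabial), /t̪ʰ/ (dental), /tʰ/ (alveolar), /ʈʰ/ (retroflex), /cʰ/ (palatal), /kʰ/ (velar).
Ejective: /t̪ʼ/ (dental), /ʈʼ/ (retroflex), /cʼ/ (palatal), /kʼ/ (velar).
Gaps, from front to back: bilabial lacks ejective (/pʼ/); alveolar lacks ejective (/tʼ/).

/pʼ/, /tʼ/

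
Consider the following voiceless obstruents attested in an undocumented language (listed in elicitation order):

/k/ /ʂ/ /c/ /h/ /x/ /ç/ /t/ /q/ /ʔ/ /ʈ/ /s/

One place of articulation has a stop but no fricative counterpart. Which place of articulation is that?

Stop: /t/ (alveolar), /ʈ/ (retroflex), /c/ (palatal), /k/ (velar), /q/ (uvular), /ʔ/ (glottal).
Fricative: /s/ (alveolar), /ʂ/ (retroflex), /ç/ (palatal), /x/ (velar), /h/ (glottal).
Every place of articulation has a fricative member except uvular, where /χ/ would be expected.

uvular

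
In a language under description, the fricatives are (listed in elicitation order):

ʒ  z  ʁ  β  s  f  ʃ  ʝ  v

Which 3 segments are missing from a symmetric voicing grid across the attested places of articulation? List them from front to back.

bilabial: voiceless —, voiced /β/.
labiodental: voiceless /f/, voiced /v/.
alveolar: voiceless /s/, voiced /z/.
postalveolar: voiceless /ʃ/, voiced /ʒ/.
palatal: voiceless —, voiced /ʝ/.
uvular: voiceless —, voiced /ʁ/.
Gaps, from front to back: bilabial lacks voiceless (/ɸ/); palatal lacks voiceless (/ç/); uvular lacks voiceless (/χ/).

/ɸ/, /ç/, /χ/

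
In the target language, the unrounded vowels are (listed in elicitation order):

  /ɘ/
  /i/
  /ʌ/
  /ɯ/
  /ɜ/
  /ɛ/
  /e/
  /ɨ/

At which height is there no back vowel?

Front: /i/ (high), /e/ (high-mid), /ɛ/ (low-mid).
Central: /ɨ/ (high), /ɘ/ (high-mid), /ɜ/ (low-mid).
Back: /ɯ/ (high), /ʌ/ (low-mid).
Every height has a back member except high-mid, where /ɤ/ would be expected.

high-mid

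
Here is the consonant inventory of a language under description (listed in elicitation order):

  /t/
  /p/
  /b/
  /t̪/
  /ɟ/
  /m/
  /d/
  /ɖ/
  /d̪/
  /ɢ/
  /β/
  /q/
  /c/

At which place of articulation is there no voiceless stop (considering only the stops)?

place of articulation  voiceless  voiced  
bilabial          p         b       
dental            t̪        d̪      
alveolar          t         d       
retroflex         —         ɖ       
palatal           c         ɟ       
uvular            q         ɢ       
Every place of articulation has a voiceless member except retroflex, where /ʈ/ would be expected.

retroflex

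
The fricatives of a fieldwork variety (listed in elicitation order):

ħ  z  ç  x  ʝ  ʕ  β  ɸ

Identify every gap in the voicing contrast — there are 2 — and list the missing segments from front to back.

bilabial: voiceless /ɸ/, voiced /β/.
alveolar: voiceless —, voiced /z/.
palatal: voiceless /ç/, voiced /ʝ/.
velar: voiceless /x/, voiced —.
pharyngeal: voiceless /ħ/, voiced /ʕ/.
Gaps, from front to back: alveolar lacks voiceless (/s/); velar lacks voiced (/ɣ/).

/s/, /ɣ/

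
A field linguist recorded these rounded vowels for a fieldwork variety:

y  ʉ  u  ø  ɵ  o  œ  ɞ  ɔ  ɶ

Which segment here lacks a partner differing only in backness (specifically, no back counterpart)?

High: /y/ ~ /ʉ/ ~ /u/
High-mid: /ø/ ~ /ɵ/ ~ /o/
Low-mid: /œ/ ~ /ɞ/ ~ /ɔ/
Low: only /ɶ/ (front); no back partner.
So /ɶ/ is the unpaired segment.

/ɶ/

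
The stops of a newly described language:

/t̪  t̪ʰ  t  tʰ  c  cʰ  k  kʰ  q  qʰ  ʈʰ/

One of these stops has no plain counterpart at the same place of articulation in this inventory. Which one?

/ʈʰ/

Dental: /t̪/ ~ /t̪ʰ/
Alveolar: /t/ ~ /tʰ/
Palatal: /c/ ~ /cʰ/
Velar: /k/ ~ /kʰ/
Uvular: /q/ ~ /qʰ/
Retroflex: only /ʈʰ/ (aspirated); no plain partner.
So /ʈʰ/ is the unpaired segment.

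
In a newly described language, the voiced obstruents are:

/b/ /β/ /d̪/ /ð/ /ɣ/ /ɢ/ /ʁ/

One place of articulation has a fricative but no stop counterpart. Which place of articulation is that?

place of articulation  stop      fricative
bilabial          b         β       
dental            d̪        ð       
velar             —         ɣ       
uvular            ɢ         ʁ       
Every place of articulation has a stop member except velar, where /ɡ/ would be expected.

velar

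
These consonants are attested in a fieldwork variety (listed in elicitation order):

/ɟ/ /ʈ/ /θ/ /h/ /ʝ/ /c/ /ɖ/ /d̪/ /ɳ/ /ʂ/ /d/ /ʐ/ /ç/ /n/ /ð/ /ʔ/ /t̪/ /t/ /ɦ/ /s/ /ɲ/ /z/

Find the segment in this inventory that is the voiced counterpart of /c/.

/ɟ/

/c/ is a voiceless palatal stop.
The voiced counterpart is a voiced palatal stop — in this inventory, /ɟ/.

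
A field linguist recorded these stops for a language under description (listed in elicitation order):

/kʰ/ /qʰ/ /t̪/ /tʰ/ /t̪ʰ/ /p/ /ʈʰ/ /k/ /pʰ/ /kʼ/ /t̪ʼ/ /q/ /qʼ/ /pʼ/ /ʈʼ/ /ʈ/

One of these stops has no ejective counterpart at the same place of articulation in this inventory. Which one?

/tʰ/

Bilabial: /p/ ~ /pʰ/ ~ /pʼ/
Dental: /t̪/ ~ /t̪ʰ/ ~ /t̪ʼ/
Retroflex: /ʈ/ ~ /ʈʰ/ ~ /ʈʼ/
Velar: /k/ ~ /kʰ/ ~ /kʼ/
Uvular: /q/ ~ /qʰ/ ~ /qʼ/
Alveolar: only /tʰ/ (aspirated); no ejective partner.
So /tʰ/ is the unpaired segment.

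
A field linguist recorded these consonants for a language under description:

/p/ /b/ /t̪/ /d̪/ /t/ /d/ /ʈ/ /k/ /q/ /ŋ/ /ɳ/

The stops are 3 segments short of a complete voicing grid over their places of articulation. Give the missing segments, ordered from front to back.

bilabial: voiceless /p/, voiced /b/.
dental: voiceless /t̪/, voiced /d̪/.
alveolar: voiceless /t/, voiced /d/.
retroflex: voiceless /ʈ/, voiced —.
velar: voiceless /k/, voiced —.
uvular: voiceless /q/, voiced —.
Gaps, from front to back: retroflex lacks voiced (/ɖ/); velar lacks voiced (/ɡ/); uvular lacks voiced (/ɢ/).

/ɖ/, /ɡ/, /ɢ/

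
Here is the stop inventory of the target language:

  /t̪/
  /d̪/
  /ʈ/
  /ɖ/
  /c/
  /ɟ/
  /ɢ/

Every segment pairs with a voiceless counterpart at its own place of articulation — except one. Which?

Dental: /t̪/ ~ /d̪/
Retroflex: /ʈ/ ~ /ɖ/
Palatal: /c/ ~ /ɟ/
Uvular: only /ɢ/ (voiced); no voiceless partner.
So /ɢ/ is the unpaired segment.

/ɢ/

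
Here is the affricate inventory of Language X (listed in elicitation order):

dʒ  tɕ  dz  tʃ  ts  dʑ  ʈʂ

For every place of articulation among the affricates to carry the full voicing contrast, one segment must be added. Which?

/ɖʐ/

alveolar: voiceless /ts/, voiced /dz/.
postalveolar: voiceless /tʃ/, voiced /dʒ/.
retroflex: voiceless /ʈʂ/, voiced —.
alveolo-palatal: voiceless /tɕ/, voiced /dʑ/.
The retroflex row has no voiced member, so the gap is the voiced retroflex affricate /ɖʐ/.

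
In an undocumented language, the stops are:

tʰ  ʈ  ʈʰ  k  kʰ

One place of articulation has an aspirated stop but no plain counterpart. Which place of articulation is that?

alveolar

place of articulation  plain     aspirated
alveolar          —         tʰ      
retroflex         ʈ         ʈʰ      
velar             k         kʰ      
Every place of articulation has a plain member except alveolar, where /t/ would be expected.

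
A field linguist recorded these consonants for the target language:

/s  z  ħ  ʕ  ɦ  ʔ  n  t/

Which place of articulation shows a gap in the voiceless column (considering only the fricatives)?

Voiceless: /s/ (alveolar), /ħ/ (pharyngeal).
Voiced: /z/ (alveolar), /ʕ/ (pharyngeal), /ɦ/ (glottal).
Every place of articulation has a voiceless member except glottal, where /h/ would be expected.

glottal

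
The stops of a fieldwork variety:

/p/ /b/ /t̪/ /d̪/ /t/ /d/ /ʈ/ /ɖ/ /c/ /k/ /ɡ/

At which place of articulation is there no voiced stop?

Voiceless: /p/ (bilabial), /t̪/ (dental), /t/ (alveolar), /ʈ/ (retroflex), /c/ (palatal), /k/ (velar).
Voiced: /b/ (bilabial), /d̪/ (dental), /d/ (alveolar), /ɖ/ (retroflex), /ɡ/ (velar).
Every place of articulation has a voiced member except palatal, where /ɟ/ would be expected.

palatal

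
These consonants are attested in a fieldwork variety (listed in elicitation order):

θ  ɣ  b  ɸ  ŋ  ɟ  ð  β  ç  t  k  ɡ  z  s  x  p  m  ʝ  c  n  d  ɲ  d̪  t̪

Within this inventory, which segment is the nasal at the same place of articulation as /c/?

/ɲ/

/c/ is a voiceless palatal stop.
The nasal at the same place is a palatal nasal — in this inventory, /ɲ/.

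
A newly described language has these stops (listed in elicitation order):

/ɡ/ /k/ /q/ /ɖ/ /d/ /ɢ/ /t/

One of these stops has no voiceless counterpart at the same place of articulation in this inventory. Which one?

/ɖ/

Alveolar: /t/ ~ /d/
Velar: /k/ ~ /ɡ/
Uvular: /q/ ~ /ɢ/
Retroflex: only /ɖ/ (voiced); no voiceless partner.
So /ɖ/ is the unpaired segment.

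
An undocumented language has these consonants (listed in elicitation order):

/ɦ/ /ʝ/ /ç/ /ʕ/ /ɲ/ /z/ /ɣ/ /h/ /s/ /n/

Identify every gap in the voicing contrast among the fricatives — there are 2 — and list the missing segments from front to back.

place of articulation  voiceless  voiced  
alveolar          s         z       
palatal           ç         ʝ       
velar             —         ɣ       
pharyngeal        —         ʕ       
glottal           h         ɦ       
Gaps, from front to back: velar lacks voiceless (/x/); pharyngeal lacks voiceless (/ħ/).

/x/, /ħ/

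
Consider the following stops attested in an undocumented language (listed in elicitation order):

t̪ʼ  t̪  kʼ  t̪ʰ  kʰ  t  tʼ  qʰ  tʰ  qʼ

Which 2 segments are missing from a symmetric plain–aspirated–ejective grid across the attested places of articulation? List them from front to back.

Plain: /t̪/ (dental), /t/ (alveolar).
Aspirated: /t̪ʰ/ (dental), /tʰ/ (alveolar), /kʰ/ (velar), /qʰ/ (uvular).
Ejective: /t̪ʼ/ (dental), /tʼ/ (alveolar), /kʼ/ (velar), /qʼ/ (uvular).
Gaps, from front to back: velar lacks plain (/k/); uvular lacks plain (/q/).

/k/, /q/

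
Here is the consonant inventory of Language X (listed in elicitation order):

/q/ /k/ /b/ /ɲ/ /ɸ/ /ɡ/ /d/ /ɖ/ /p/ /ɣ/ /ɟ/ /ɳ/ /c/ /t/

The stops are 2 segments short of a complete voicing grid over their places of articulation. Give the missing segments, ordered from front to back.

/ʈ/, /ɢ/

bilabial: voiceless /p/, voiced /b/.
alveolar: voiceless /t/, voiced /d/.
retroflex: voiceless —, voiced /ɖ/.
palatal: voiceless /c/, voiced /ɟ/.
velar: voiceless /k/, voiced /ɡ/.
uvular: voiceless /q/, voiced —.
Gaps, from front to back: retroflex lacks voiceless (/ʈ/); uvular lacks voiced (/ɢ/).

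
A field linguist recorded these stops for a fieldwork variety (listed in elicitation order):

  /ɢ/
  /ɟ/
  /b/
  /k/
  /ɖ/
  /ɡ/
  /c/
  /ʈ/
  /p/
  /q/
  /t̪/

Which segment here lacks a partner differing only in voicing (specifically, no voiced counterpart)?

Bilabial: /p/ ~ /b/
Retroflex: /ʈ/ ~ /ɖ/
Palatal: /c/ ~ /ɟ/
Velar: /k/ ~ /ɡ/
Uvular: /q/ ~ /ɢ/
Dental: only /t̪/ (voiceless); no voiced partner.
So /t̪/ is the unpaired segment.

/t̪/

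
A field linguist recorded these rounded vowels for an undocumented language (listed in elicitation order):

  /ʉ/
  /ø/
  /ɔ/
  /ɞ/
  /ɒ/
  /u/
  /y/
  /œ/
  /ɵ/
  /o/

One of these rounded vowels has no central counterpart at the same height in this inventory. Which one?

/ɒ/

High: /y/ ~ /ʉ/ ~ /u/
High-mid: /ø/ ~ /ɵ/ ~ /o/
Low-mid: /œ/ ~ /ɞ/ ~ /ɔ/
Low: only /ɒ/ (back); no central partner.
So /ɒ/ is the unpaired segment.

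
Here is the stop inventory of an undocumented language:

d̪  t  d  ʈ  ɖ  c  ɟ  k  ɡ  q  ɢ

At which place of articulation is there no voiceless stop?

dental

dental: voiceless —, voiced /d̪/.
alveolar: voiceless /t/, voiced /d/.
retroflex: voiceless /ʈ/, voiced /ɖ/.
palatal: voiceless /c/, voiced /ɟ/.
velar: voiceless /k/, voiced /ɡ/.
uvular: voiceless /q/, voiced /ɢ/.
Every place of articulation has a voiceless member except dental, where /t̪/ would be expected.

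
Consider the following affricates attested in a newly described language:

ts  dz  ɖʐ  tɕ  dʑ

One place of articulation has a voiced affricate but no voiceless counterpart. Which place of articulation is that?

retroflex

place of articulation  voiceless  voiced  
alveolar          ts        dz      
retroflex         —         ɖʐ      
alveolo-palatal   tɕ        dʑ      
Every place of articulation has a voiceless member except retroflex, where /ʈʂ/ would be expected.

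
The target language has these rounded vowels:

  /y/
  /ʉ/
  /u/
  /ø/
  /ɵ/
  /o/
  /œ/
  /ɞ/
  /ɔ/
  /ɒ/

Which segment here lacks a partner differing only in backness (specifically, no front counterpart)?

High: /y/ ~ /ʉ/ ~ /u/
High-mid: /ø/ ~ /ɵ/ ~ /o/
Low-mid: /œ/ ~ /ɞ/ ~ /ɔ/
Low: only /ɒ/ (back); no front partner.
So /ɒ/ is the unpaired segment.

/ɒ/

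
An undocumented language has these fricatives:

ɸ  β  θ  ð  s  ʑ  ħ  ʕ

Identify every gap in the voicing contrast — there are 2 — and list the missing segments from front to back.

/z/, /ɕ/

place of articulation  voiceless  voiced  
bilabial          ɸ         β       
dental            θ         ð       
alveolar          s         —       
alveolo-palatal   —         ʑ       
pharyngeal        ħ         ʕ       
Gaps, from front to back: alveolar lacks voiced (/z/); alveolo-palatal lacks voiceless (/ɕ/).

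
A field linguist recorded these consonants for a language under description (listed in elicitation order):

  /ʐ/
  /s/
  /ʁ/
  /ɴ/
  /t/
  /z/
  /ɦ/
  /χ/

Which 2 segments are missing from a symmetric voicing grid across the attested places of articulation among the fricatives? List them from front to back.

/ʂ/, /h/

place of articulation  voiceless  voiced  
alveolar          s         z       
retroflex         —         ʐ       
uvular            χ         ʁ       
glottal           —         ɦ       
Gaps, from front to back: retroflex lacks voiceless (/ʂ/); glottal lacks voiceless (/h/).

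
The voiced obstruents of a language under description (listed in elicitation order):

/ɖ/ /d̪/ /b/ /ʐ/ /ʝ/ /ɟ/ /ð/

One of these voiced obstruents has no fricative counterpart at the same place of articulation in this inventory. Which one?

/b/

Dental: /d̪/ ~ /ð/
Retroflex: /ɖ/ ~ /ʐ/
Palatal: /ɟ/ ~ /ʝ/
Bilabial: only /b/ (stop); no fricative partner.
So /b/ is the unpaired segment.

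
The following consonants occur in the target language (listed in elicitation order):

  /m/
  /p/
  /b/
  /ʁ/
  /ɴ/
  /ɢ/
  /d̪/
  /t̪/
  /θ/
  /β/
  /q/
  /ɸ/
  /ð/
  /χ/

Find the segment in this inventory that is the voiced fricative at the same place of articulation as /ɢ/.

/ɢ/ is a voiced uvular stop.
The voiced fricative at the same place is a voiced uvular fricative — in this inventory, /ʁ/.

/ʁ/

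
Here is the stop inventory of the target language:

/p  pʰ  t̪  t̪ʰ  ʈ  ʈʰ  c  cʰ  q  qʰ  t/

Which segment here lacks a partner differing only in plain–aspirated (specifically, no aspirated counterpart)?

/t/

Bilabial: /p/ ~ /pʰ/
Dental: /t̪/ ~ /t̪ʰ/
Retroflex: /ʈ/ ~ /ʈʰ/
Palatal: /c/ ~ /cʰ/
Uvular: /q/ ~ /qʰ/
Alveolar: only /t/ (plain); no aspirated partner.
So /t/ is the unpaired segment.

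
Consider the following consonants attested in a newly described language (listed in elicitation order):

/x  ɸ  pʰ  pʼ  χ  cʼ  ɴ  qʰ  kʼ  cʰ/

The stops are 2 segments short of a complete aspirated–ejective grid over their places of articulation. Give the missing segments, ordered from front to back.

Aspirated: /pʰ/ (bilabial), /cʰ/ (palatal), /qʰ/ (uvular).
Ejective: /pʼ/ (bilabial), /cʼ/ (palatal), /kʼ/ (velar).
Gaps, from front to back: velar lacks aspirated (/kʰ/); uvular lacks ejective (/qʼ/).

/kʰ/, /qʼ/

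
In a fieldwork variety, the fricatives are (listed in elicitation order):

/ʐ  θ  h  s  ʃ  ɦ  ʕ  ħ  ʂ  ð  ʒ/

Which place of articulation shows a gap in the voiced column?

dental: voiceless /θ/, voiced /ð/.
alveolar: voiceless /s/, voiced —.
postalveolar: voiceless /ʃ/, voiced /ʒ/.
retroflex: voiceless /ʂ/, voiced /ʐ/.
pharyngeal: voiceless /ħ/, voiced /ʕ/.
glottal: voiceless /h/, voiced /ɦ/.
Every place of articulation has a voiced member except alveolar, where /z/ would be expected.

alveolar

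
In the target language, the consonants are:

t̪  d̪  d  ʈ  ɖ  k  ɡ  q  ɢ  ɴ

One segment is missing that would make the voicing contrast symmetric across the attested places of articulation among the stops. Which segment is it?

/t/

Voiceless: /t̪/ (dental), /ʈ/ (retroflex), /k/ (velar), /q/ (uvular).
Voiced: /d̪/ (dental), /d/ (alveolar), /ɖ/ (retroflex), /ɡ/ (velar), /ɢ/ (uvular).
The alveolar row has no voiceless member, so the gap is the voiceless alveolar stop /t/.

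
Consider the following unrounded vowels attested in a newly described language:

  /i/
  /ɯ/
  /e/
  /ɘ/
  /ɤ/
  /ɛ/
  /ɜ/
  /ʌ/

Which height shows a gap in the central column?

high: front /i/, central —, back /ɯ/.
high-mid: front /e/, central /ɘ/, back /ɤ/.
low-mid: front /ɛ/, central /ɜ/, back /ʌ/.
Every height has a central member except high, where /ɨ/ would be expected.

high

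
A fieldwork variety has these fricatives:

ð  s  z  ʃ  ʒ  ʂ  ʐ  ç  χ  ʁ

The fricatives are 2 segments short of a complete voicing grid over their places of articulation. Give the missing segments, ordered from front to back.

/θ/, /ʝ/

Voiceless: /s/ (alveolar), /ʃ/ (postalveolar), /ʂ/ (retroflex), /ç/ (palatal), /χ/ (uvular).
Voiced: /ð/ (dental), /z/ (alveolar), /ʒ/ (postalveolar), /ʐ/ (retroflex), /ʁ/ (uvular).
Gaps, from front to back: dental lacks voiceless (/θ/); palatal lacks voiced (/ʝ/).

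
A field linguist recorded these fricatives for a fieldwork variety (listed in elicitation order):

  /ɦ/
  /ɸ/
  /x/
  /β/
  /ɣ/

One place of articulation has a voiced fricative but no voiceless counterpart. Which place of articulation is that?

glottal

bilabial: voiceless /ɸ/, voiced /β/.
velar: voiceless /x/, voiced /ɣ/.
glottal: voiceless —, voiced /ɦ/.
Every place of articulation has a voiceless member except glottal, where /h/ would be expected.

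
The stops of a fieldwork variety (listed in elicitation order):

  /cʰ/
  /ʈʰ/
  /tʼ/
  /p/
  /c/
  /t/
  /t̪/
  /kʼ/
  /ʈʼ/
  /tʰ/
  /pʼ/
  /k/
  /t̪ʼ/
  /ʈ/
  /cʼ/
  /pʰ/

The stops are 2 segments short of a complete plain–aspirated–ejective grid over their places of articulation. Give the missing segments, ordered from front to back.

Plain: /p/ (bilabial), /t̪/ (dental), /t/ (alveolar), /ʈ/ (retroflex), /c/ (palatal), /k/ (velar).
Aspirated: /pʰ/ (bilabial), /tʰ/ (alveolar), /ʈʰ/ (retroflex), /cʰ/ (palatal).
Ejective: /pʼ/ (bilabial), /t̪ʼ/ (dental), /tʼ/ (alveolar), /ʈʼ/ (retroflex), /cʼ/ (palatal), /kʼ/ (velar).
Gaps, from front to back: dental lacks aspirated (/t̪ʰ/); velar lacks aspirated (/kʰ/).

/t̪ʰ/, /kʰ/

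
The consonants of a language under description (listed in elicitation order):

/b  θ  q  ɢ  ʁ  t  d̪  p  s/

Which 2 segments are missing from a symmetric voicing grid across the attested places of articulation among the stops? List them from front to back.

/t̪/, /d/

bilabial: voiceless /p/, voiced /b/.
dental: voiceless —, voiced /d̪/.
alveolar: voiceless /t/, voiced —.
uvular: voiceless /q/, voiced /ɢ/.
Gaps, from front to back: dental lacks voiceless (/t̪/); alveolar lacks voiced (/d/).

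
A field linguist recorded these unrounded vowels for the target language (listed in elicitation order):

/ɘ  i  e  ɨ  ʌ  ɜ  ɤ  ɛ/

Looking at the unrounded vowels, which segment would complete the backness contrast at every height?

high: front /i/, central /ɨ/, back —.
high-mid: front /e/, central /ɘ/, back /ɤ/.
low-mid: front /ɛ/, central /ɜ/, back /ʌ/.
The high row has no back member, so the gap is the high back unrounded vowel /ɯ/.

/ɯ/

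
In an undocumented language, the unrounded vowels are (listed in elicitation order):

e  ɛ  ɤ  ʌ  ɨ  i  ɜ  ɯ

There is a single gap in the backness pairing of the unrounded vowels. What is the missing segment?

/ɘ/

Front: /i/ (high), /e/ (high-mid), /ɛ/ (low-mid).
Central: /ɨ/ (high), /ɜ/ (low-mid).
Back: /ɯ/ (high), /ɤ/ (high-mid), /ʌ/ (low-mid).
The high-mid row has no central member, so the gap is the high-mid central unrounded vowel /ɘ/.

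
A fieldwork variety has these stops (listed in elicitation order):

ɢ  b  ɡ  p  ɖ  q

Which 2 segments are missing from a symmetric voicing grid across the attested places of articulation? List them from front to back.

Voiceless: /p/ (bilabial), /q/ (uvular).
Voiced: /b/ (bilabial), /ɖ/ (retroflex), /ɡ/ (velar), /ɢ/ (uvular).
Gaps, from front to back: retroflex lacks voiceless (/ʈ/); velar lacks voiceless (/k/).

/ʈ/, /k/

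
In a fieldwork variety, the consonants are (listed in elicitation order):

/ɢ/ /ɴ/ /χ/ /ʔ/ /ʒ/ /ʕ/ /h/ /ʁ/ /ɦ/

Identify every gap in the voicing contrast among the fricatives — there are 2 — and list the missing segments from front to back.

/ʃ/, /ħ/

postalveolar: voiceless —, voiced /ʒ/.
uvular: voiceless /χ/, voiced /ʁ/.
pharyngeal: voiceless —, voiced /ʕ/.
glottal: voiceless /h/, voiced /ɦ/.
Gaps, from front to back: postalveolar lacks voiceless (/ʃ/); pharyngeal lacks voiceless (/ħ/).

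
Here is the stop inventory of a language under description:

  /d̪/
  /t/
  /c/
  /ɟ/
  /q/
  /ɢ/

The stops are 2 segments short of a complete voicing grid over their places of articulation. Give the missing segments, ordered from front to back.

dental: voiceless —, voiced /d̪/.
alveolar: voiceless /t/, voiced —.
palatal: voiceless /c/, voiced /ɟ/.
uvular: voiceless /q/, voiced /ɢ/.
Gaps, from front to back: dental lacks voiceless (/t̪/); alveolar lacks voiced (/d/).

/t̪/, /d/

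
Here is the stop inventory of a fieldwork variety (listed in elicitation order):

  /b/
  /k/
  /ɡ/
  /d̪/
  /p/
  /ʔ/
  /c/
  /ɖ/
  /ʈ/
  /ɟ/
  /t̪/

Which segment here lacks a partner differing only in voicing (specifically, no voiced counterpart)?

Bilabial: /p/ ~ /b/
Dental: /t̪/ ~ /d̪/
Retroflex: /ʈ/ ~ /ɖ/
Palatal: /c/ ~ /ɟ/
Velar: /k/ ~ /ɡ/
Glottal: only /ʔ/ (voiceless); no voiced partner.
So /ʔ/ is the unpaired segment.

/ʔ/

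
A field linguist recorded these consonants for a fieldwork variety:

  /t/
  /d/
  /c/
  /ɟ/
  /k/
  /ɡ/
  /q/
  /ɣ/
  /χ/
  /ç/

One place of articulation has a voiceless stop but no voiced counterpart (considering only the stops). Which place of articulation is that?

place of articulation  voiceless  voiced  
alveolar          t         d       
palatal           c         ɟ       
velar             k         ɡ       
uvular            q         —       
Every place of articulation has a voiced member except uvular, where /ɢ/ would be expected.

uvular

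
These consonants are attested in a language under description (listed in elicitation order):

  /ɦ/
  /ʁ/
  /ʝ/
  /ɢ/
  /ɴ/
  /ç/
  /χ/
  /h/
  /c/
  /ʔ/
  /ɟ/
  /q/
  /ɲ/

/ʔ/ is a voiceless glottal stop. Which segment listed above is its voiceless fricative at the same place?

/h/

The voiceless fricative at the same place is a voiceless glottal fricative — in this inventory, /h/.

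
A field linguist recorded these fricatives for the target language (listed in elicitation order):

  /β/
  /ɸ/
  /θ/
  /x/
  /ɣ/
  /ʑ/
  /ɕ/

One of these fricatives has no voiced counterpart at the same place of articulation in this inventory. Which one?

/θ/

Bilabial: /ɸ/ ~ /β/
Alveolo-palatal: /ɕ/ ~ /ʑ/
Velar: /x/ ~ /ɣ/
Dental: only /θ/ (voiceless); no voiced partner.
So /θ/ is the unpaired segment.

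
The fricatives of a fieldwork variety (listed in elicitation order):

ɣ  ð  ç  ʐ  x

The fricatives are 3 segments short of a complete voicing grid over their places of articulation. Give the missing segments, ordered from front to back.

/θ/, /ʂ/, /ʝ/

place of articulation  voiceless  voiced  
dental            —         ð       
retroflex         —         ʐ       
palatal           ç         —       
velar             x         ɣ       
Gaps, from front to back: dental lacks voiceless (/θ/); retroflex lacks voiceless (/ʂ/); palatal lacks voiced (/ʝ/).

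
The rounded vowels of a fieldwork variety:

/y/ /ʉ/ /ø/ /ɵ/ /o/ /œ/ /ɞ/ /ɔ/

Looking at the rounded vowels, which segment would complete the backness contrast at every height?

/u/

Front: /y/ (high), /ø/ (high-mid), /œ/ (low-mid).
Central: /ʉ/ (high), /ɵ/ (high-mid), /ɞ/ (low-mid).
Back: /o/ (high-mid), /ɔ/ (low-mid).
The high row has no back member, so the gap is the high back rounded vowel /u/.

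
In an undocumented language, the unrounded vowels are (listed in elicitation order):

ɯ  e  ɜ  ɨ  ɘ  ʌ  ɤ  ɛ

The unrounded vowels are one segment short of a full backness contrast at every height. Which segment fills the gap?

/i/

high: front —, central /ɨ/, back /ɯ/.
high-mid: front /e/, central /ɘ/, back /ɤ/.
low-mid: front /ɛ/, central /ɜ/, back /ʌ/.
The high row has no front member, so the gap is the high front unrounded vowel /i/.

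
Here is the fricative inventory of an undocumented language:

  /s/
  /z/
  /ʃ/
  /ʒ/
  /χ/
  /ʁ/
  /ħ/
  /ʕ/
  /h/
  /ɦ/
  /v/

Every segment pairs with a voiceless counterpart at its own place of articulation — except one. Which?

Alveolar: /s/ ~ /z/
Postalveolar: /ʃ/ ~ /ʒ/
Uvular: /χ/ ~ /ʁ/
Pharyngeal: /ħ/ ~ /ʕ/
Glottal: /h/ ~ /ɦ/
Labiodental: only /v/ (voiced); no voiceless partner.
So /v/ is the unpaired segment.

/v/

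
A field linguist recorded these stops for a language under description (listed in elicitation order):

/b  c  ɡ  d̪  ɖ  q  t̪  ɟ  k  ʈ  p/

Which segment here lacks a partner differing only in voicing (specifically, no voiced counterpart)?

Bilabial: /p/ ~ /b/
Dental: /t̪/ ~ /d̪/
Retroflex: /ʈ/ ~ /ɖ/
Palatal: /c/ ~ /ɟ/
Velar: /k/ ~ /ɡ/
Uvular: only /q/ (voiceless); no voiced partner.
So /q/ is the unpaired segment.

/q/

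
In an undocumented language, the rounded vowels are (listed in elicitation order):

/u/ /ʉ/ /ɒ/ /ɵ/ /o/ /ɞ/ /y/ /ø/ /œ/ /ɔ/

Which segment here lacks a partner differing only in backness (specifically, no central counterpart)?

/ɒ/

High: /y/ ~ /ʉ/ ~ /u/
High-mid: /ø/ ~ /ɵ/ ~ /o/
Low-mid: /œ/ ~ /ɞ/ ~ /ɔ/
Low: only /ɒ/ (back); no central partner.
So /ɒ/ is the unpaired segment.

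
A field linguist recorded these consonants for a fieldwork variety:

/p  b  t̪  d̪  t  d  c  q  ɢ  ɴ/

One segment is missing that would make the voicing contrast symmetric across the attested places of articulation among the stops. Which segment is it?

Voiceless: /p/ (bilabial), /t̪/ (dental), /t/ (alveolar), /c/ (palatal), /q/ (uvular).
Voiced: /b/ (bilabial), /d̪/ (dental), /d/ (alveolar), /ɢ/ (uvular).
The palatal row has no voiced member, so the gap is the voiced palatal stop /ɟ/.

/ɟ/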